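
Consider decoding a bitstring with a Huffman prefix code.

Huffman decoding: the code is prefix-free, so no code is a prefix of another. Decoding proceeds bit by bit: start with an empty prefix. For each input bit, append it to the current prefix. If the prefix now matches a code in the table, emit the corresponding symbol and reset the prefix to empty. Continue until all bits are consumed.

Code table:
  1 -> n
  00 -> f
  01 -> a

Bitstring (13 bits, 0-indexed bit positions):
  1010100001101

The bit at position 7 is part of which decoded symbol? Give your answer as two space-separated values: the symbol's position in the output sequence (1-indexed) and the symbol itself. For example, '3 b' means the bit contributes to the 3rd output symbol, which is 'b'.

Answer: 5 f

Derivation:
Bit 0: prefix='1' -> emit 'n', reset
Bit 1: prefix='0' (no match yet)
Bit 2: prefix='01' -> emit 'a', reset
Bit 3: prefix='0' (no match yet)
Bit 4: prefix='01' -> emit 'a', reset
Bit 5: prefix='0' (no match yet)
Bit 6: prefix='00' -> emit 'f', reset
Bit 7: prefix='0' (no match yet)
Bit 8: prefix='00' -> emit 'f', reset
Bit 9: prefix='1' -> emit 'n', reset
Bit 10: prefix='1' -> emit 'n', reset
Bit 11: prefix='0' (no match yet)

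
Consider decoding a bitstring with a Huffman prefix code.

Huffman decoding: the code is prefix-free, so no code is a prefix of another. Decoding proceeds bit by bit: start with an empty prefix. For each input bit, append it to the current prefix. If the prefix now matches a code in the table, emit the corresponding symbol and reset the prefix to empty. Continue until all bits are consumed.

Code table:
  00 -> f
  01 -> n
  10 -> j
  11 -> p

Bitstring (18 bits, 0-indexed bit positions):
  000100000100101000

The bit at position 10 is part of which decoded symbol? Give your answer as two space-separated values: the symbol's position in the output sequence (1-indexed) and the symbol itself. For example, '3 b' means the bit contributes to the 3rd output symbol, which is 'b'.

Answer: 6 f

Derivation:
Bit 0: prefix='0' (no match yet)
Bit 1: prefix='00' -> emit 'f', reset
Bit 2: prefix='0' (no match yet)
Bit 3: prefix='01' -> emit 'n', reset
Bit 4: prefix='0' (no match yet)
Bit 5: prefix='00' -> emit 'f', reset
Bit 6: prefix='0' (no match yet)
Bit 7: prefix='00' -> emit 'f', reset
Bit 8: prefix='0' (no match yet)
Bit 9: prefix='01' -> emit 'n', reset
Bit 10: prefix='0' (no match yet)
Bit 11: prefix='00' -> emit 'f', reset
Bit 12: prefix='1' (no match yet)
Bit 13: prefix='10' -> emit 'j', reset
Bit 14: prefix='1' (no match yet)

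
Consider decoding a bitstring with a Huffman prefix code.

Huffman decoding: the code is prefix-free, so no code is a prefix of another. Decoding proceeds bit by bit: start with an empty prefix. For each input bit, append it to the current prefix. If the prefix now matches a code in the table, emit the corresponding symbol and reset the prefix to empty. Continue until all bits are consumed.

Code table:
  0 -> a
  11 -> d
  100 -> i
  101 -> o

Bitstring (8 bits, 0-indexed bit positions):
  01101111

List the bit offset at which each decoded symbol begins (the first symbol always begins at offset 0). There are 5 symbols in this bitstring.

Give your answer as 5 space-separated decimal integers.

Bit 0: prefix='0' -> emit 'a', reset
Bit 1: prefix='1' (no match yet)
Bit 2: prefix='11' -> emit 'd', reset
Bit 3: prefix='0' -> emit 'a', reset
Bit 4: prefix='1' (no match yet)
Bit 5: prefix='11' -> emit 'd', reset
Bit 6: prefix='1' (no match yet)
Bit 7: prefix='11' -> emit 'd', reset

Answer: 0 1 3 4 6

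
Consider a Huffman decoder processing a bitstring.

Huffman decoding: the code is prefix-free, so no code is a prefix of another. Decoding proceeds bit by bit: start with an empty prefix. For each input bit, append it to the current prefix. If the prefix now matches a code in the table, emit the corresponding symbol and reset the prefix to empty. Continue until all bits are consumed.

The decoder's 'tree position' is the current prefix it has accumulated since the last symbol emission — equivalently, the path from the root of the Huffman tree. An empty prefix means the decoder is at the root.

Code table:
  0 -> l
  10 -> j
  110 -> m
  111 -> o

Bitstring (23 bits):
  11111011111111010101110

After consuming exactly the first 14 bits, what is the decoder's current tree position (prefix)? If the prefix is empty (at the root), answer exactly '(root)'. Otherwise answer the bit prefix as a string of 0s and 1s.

Bit 0: prefix='1' (no match yet)
Bit 1: prefix='11' (no match yet)
Bit 2: prefix='111' -> emit 'o', reset
Bit 3: prefix='1' (no match yet)
Bit 4: prefix='11' (no match yet)
Bit 5: prefix='110' -> emit 'm', reset
Bit 6: prefix='1' (no match yet)
Bit 7: prefix='11' (no match yet)
Bit 8: prefix='111' -> emit 'o', reset
Bit 9: prefix='1' (no match yet)
Bit 10: prefix='11' (no match yet)
Bit 11: prefix='111' -> emit 'o', reset
Bit 12: prefix='1' (no match yet)
Bit 13: prefix='11' (no match yet)

Answer: 11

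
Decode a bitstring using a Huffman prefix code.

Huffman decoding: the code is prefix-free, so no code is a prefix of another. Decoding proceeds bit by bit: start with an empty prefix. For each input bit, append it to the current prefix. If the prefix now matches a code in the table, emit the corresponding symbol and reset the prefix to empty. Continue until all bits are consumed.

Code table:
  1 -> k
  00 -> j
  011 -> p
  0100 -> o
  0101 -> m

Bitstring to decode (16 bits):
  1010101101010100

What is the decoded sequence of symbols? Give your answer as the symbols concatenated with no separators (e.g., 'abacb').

Bit 0: prefix='1' -> emit 'k', reset
Bit 1: prefix='0' (no match yet)
Bit 2: prefix='01' (no match yet)
Bit 3: prefix='010' (no match yet)
Bit 4: prefix='0101' -> emit 'm', reset
Bit 5: prefix='0' (no match yet)
Bit 6: prefix='01' (no match yet)
Bit 7: prefix='011' -> emit 'p', reset
Bit 8: prefix='0' (no match yet)
Bit 9: prefix='01' (no match yet)
Bit 10: prefix='010' (no match yet)
Bit 11: prefix='0101' -> emit 'm', reset
Bit 12: prefix='0' (no match yet)
Bit 13: prefix='01' (no match yet)
Bit 14: prefix='010' (no match yet)
Bit 15: prefix='0100' -> emit 'o', reset

Answer: kmpmo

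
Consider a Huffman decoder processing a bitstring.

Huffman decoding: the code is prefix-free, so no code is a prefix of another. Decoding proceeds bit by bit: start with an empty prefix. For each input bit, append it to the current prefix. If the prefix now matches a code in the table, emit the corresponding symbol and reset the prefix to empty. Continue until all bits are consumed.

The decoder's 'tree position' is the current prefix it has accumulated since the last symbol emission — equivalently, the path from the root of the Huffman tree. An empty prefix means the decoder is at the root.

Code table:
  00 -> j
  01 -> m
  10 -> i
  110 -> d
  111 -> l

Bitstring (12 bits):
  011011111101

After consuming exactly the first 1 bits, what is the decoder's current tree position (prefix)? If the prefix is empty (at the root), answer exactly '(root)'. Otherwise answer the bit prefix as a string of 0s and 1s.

Answer: 0

Derivation:
Bit 0: prefix='0' (no match yet)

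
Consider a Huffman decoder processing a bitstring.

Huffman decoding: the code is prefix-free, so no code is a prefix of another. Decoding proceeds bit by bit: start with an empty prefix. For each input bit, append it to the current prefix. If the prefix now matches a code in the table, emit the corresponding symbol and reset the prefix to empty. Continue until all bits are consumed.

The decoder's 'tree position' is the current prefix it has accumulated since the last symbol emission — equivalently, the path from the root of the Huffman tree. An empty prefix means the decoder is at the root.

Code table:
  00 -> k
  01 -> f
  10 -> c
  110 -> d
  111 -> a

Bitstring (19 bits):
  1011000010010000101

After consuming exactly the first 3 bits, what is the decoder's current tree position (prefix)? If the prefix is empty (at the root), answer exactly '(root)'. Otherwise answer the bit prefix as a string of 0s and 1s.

Answer: 1

Derivation:
Bit 0: prefix='1' (no match yet)
Bit 1: prefix='10' -> emit 'c', reset
Bit 2: prefix='1' (no match yet)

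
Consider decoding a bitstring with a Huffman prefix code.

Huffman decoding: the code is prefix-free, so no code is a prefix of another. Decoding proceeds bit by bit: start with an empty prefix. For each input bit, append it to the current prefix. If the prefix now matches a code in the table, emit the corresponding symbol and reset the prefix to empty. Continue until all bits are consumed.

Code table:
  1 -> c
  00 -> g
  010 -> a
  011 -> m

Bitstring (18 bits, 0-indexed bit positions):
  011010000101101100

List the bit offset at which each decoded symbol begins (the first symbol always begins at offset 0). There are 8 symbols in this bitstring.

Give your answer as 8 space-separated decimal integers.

Bit 0: prefix='0' (no match yet)
Bit 1: prefix='01' (no match yet)
Bit 2: prefix='011' -> emit 'm', reset
Bit 3: prefix='0' (no match yet)
Bit 4: prefix='01' (no match yet)
Bit 5: prefix='010' -> emit 'a', reset
Bit 6: prefix='0' (no match yet)
Bit 7: prefix='00' -> emit 'g', reset
Bit 8: prefix='0' (no match yet)
Bit 9: prefix='01' (no match yet)
Bit 10: prefix='010' -> emit 'a', reset
Bit 11: prefix='1' -> emit 'c', reset
Bit 12: prefix='1' -> emit 'c', reset
Bit 13: prefix='0' (no match yet)
Bit 14: prefix='01' (no match yet)
Bit 15: prefix='011' -> emit 'm', reset
Bit 16: prefix='0' (no match yet)
Bit 17: prefix='00' -> emit 'g', reset

Answer: 0 3 6 8 11 12 13 16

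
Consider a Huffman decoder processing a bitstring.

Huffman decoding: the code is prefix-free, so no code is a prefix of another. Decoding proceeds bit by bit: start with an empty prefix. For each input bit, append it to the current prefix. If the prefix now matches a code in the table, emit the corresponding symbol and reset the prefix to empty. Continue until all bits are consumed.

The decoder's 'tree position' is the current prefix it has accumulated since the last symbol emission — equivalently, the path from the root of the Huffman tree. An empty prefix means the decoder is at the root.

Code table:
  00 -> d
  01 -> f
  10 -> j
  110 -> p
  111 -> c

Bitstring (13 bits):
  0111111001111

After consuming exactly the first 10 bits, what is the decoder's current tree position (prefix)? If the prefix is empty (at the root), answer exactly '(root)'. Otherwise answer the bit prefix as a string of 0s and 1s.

Bit 0: prefix='0' (no match yet)
Bit 1: prefix='01' -> emit 'f', reset
Bit 2: prefix='1' (no match yet)
Bit 3: prefix='11' (no match yet)
Bit 4: prefix='111' -> emit 'c', reset
Bit 5: prefix='1' (no match yet)
Bit 6: prefix='11' (no match yet)
Bit 7: prefix='110' -> emit 'p', reset
Bit 8: prefix='0' (no match yet)
Bit 9: prefix='01' -> emit 'f', reset

Answer: (root)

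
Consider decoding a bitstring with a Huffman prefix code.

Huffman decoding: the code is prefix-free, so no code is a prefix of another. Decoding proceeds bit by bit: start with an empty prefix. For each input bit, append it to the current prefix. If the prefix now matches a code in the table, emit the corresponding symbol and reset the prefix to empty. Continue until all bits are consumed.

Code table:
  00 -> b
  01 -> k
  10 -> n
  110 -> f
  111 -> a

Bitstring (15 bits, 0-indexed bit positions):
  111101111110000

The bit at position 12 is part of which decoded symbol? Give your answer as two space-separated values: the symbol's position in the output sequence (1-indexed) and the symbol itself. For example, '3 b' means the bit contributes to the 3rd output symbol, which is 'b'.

Answer: 5 b

Derivation:
Bit 0: prefix='1' (no match yet)
Bit 1: prefix='11' (no match yet)
Bit 2: prefix='111' -> emit 'a', reset
Bit 3: prefix='1' (no match yet)
Bit 4: prefix='10' -> emit 'n', reset
Bit 5: prefix='1' (no match yet)
Bit 6: prefix='11' (no match yet)
Bit 7: prefix='111' -> emit 'a', reset
Bit 8: prefix='1' (no match yet)
Bit 9: prefix='11' (no match yet)
Bit 10: prefix='111' -> emit 'a', reset
Bit 11: prefix='0' (no match yet)
Bit 12: prefix='00' -> emit 'b', reset
Bit 13: prefix='0' (no match yet)
Bit 14: prefix='00' -> emit 'b', reset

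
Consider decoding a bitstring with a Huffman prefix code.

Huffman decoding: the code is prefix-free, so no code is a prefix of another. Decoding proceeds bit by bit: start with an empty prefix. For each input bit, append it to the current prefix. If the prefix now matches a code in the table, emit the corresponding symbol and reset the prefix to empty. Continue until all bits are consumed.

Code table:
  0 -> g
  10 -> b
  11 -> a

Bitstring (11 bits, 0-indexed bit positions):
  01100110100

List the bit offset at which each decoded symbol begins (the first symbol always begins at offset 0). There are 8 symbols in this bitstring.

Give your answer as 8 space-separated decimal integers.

Answer: 0 1 3 4 5 7 8 10

Derivation:
Bit 0: prefix='0' -> emit 'g', reset
Bit 1: prefix='1' (no match yet)
Bit 2: prefix='11' -> emit 'a', reset
Bit 3: prefix='0' -> emit 'g', reset
Bit 4: prefix='0' -> emit 'g', reset
Bit 5: prefix='1' (no match yet)
Bit 6: prefix='11' -> emit 'a', reset
Bit 7: prefix='0' -> emit 'g', reset
Bit 8: prefix='1' (no match yet)
Bit 9: prefix='10' -> emit 'b', reset
Bit 10: prefix='0' -> emit 'g', reset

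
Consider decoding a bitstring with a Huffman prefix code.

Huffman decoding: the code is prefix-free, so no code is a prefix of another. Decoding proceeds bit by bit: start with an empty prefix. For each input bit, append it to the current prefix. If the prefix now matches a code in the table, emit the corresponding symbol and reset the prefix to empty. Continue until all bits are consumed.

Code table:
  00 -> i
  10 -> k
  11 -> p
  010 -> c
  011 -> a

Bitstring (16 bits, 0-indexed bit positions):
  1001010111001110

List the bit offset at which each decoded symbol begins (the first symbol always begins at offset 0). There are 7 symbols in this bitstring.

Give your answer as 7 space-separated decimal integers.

Answer: 0 2 5 7 9 11 14

Derivation:
Bit 0: prefix='1' (no match yet)
Bit 1: prefix='10' -> emit 'k', reset
Bit 2: prefix='0' (no match yet)
Bit 3: prefix='01' (no match yet)
Bit 4: prefix='010' -> emit 'c', reset
Bit 5: prefix='1' (no match yet)
Bit 6: prefix='10' -> emit 'k', reset
Bit 7: prefix='1' (no match yet)
Bit 8: prefix='11' -> emit 'p', reset
Bit 9: prefix='1' (no match yet)
Bit 10: prefix='10' -> emit 'k', reset
Bit 11: prefix='0' (no match yet)
Bit 12: prefix='01' (no match yet)
Bit 13: prefix='011' -> emit 'a', reset
Bit 14: prefix='1' (no match yet)
Bit 15: prefix='10' -> emit 'k', reset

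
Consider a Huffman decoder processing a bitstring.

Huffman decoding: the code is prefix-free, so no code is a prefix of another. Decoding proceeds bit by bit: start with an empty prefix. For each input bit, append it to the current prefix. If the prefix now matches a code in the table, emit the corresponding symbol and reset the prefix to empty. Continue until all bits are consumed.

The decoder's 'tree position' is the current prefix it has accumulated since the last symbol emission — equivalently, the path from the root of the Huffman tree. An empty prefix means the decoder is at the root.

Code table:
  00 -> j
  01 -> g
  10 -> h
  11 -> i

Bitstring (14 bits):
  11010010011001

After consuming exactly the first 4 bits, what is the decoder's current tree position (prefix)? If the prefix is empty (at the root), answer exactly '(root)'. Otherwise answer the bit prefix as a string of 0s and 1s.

Answer: (root)

Derivation:
Bit 0: prefix='1' (no match yet)
Bit 1: prefix='11' -> emit 'i', reset
Bit 2: prefix='0' (no match yet)
Bit 3: prefix='01' -> emit 'g', reset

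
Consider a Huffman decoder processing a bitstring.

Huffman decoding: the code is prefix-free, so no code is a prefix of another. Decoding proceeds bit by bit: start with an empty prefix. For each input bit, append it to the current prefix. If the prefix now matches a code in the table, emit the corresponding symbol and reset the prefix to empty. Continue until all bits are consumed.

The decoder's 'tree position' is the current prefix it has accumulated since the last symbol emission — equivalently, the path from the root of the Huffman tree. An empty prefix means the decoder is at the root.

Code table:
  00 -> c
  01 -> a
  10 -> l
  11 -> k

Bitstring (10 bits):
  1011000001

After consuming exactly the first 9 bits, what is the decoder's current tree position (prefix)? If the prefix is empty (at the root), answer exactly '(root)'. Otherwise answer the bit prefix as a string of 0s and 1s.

Answer: 0

Derivation:
Bit 0: prefix='1' (no match yet)
Bit 1: prefix='10' -> emit 'l', reset
Bit 2: prefix='1' (no match yet)
Bit 3: prefix='11' -> emit 'k', reset
Bit 4: prefix='0' (no match yet)
Bit 5: prefix='00' -> emit 'c', reset
Bit 6: prefix='0' (no match yet)
Bit 7: prefix='00' -> emit 'c', reset
Bit 8: prefix='0' (no match yet)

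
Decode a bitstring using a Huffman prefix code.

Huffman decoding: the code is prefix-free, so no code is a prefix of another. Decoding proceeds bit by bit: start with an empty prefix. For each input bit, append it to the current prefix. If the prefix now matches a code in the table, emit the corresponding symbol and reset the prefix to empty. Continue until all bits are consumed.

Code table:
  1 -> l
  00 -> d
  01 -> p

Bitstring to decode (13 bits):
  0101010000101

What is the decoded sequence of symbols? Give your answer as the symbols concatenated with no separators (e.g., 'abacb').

Answer: pppddlp

Derivation:
Bit 0: prefix='0' (no match yet)
Bit 1: prefix='01' -> emit 'p', reset
Bit 2: prefix='0' (no match yet)
Bit 3: prefix='01' -> emit 'p', reset
Bit 4: prefix='0' (no match yet)
Bit 5: prefix='01' -> emit 'p', reset
Bit 6: prefix='0' (no match yet)
Bit 7: prefix='00' -> emit 'd', reset
Bit 8: prefix='0' (no match yet)
Bit 9: prefix='00' -> emit 'd', reset
Bit 10: prefix='1' -> emit 'l', reset
Bit 11: prefix='0' (no match yet)
Bit 12: prefix='01' -> emit 'p', reset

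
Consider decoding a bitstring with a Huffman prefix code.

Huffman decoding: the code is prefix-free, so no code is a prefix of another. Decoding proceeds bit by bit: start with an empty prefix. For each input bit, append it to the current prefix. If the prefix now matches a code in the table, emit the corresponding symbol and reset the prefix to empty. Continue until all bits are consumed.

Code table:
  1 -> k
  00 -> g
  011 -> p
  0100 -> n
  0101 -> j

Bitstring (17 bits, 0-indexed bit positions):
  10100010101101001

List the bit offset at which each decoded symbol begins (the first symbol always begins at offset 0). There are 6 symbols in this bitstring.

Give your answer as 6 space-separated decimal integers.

Bit 0: prefix='1' -> emit 'k', reset
Bit 1: prefix='0' (no match yet)
Bit 2: prefix='01' (no match yet)
Bit 3: prefix='010' (no match yet)
Bit 4: prefix='0100' -> emit 'n', reset
Bit 5: prefix='0' (no match yet)
Bit 6: prefix='01' (no match yet)
Bit 7: prefix='010' (no match yet)
Bit 8: prefix='0101' -> emit 'j', reset
Bit 9: prefix='0' (no match yet)
Bit 10: prefix='01' (no match yet)
Bit 11: prefix='011' -> emit 'p', reset
Bit 12: prefix='0' (no match yet)
Bit 13: prefix='01' (no match yet)
Bit 14: prefix='010' (no match yet)
Bit 15: prefix='0100' -> emit 'n', reset
Bit 16: prefix='1' -> emit 'k', reset

Answer: 0 1 5 9 12 16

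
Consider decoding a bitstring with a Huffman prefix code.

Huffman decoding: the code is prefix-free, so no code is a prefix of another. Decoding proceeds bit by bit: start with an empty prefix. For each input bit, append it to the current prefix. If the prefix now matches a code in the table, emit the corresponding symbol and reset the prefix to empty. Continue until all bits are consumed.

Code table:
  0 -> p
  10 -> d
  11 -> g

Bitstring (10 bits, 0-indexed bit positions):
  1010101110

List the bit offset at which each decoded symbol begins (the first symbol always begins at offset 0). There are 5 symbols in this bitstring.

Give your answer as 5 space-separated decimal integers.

Bit 0: prefix='1' (no match yet)
Bit 1: prefix='10' -> emit 'd', reset
Bit 2: prefix='1' (no match yet)
Bit 3: prefix='10' -> emit 'd', reset
Bit 4: prefix='1' (no match yet)
Bit 5: prefix='10' -> emit 'd', reset
Bit 6: prefix='1' (no match yet)
Bit 7: prefix='11' -> emit 'g', reset
Bit 8: prefix='1' (no match yet)
Bit 9: prefix='10' -> emit 'd', reset

Answer: 0 2 4 6 8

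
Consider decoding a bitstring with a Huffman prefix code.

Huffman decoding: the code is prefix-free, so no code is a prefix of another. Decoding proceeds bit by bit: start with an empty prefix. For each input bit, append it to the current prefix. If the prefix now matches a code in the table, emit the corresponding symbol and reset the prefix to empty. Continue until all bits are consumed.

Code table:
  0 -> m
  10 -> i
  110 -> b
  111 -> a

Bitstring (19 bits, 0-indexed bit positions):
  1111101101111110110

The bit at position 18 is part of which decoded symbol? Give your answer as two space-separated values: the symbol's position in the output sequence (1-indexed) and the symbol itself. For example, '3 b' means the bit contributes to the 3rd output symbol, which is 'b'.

Bit 0: prefix='1' (no match yet)
Bit 1: prefix='11' (no match yet)
Bit 2: prefix='111' -> emit 'a', reset
Bit 3: prefix='1' (no match yet)
Bit 4: prefix='11' (no match yet)
Bit 5: prefix='110' -> emit 'b', reset
Bit 6: prefix='1' (no match yet)
Bit 7: prefix='11' (no match yet)
Bit 8: prefix='110' -> emit 'b', reset
Bit 9: prefix='1' (no match yet)
Bit 10: prefix='11' (no match yet)
Bit 11: prefix='111' -> emit 'a', reset
Bit 12: prefix='1' (no match yet)
Bit 13: prefix='11' (no match yet)
Bit 14: prefix='111' -> emit 'a', reset
Bit 15: prefix='0' -> emit 'm', reset
Bit 16: prefix='1' (no match yet)
Bit 17: prefix='11' (no match yet)
Bit 18: prefix='110' -> emit 'b', reset

Answer: 7 b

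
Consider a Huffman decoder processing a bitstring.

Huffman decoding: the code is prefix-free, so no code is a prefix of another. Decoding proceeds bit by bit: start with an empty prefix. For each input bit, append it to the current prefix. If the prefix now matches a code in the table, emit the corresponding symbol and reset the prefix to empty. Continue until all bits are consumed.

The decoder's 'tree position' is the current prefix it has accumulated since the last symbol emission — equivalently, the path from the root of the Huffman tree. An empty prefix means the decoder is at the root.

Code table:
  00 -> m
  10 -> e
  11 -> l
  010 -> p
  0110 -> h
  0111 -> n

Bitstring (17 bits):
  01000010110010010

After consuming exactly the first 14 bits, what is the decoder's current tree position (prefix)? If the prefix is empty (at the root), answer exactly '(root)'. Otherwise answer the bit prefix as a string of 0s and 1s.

Answer: (root)

Derivation:
Bit 0: prefix='0' (no match yet)
Bit 1: prefix='01' (no match yet)
Bit 2: prefix='010' -> emit 'p', reset
Bit 3: prefix='0' (no match yet)
Bit 4: prefix='00' -> emit 'm', reset
Bit 5: prefix='0' (no match yet)
Bit 6: prefix='01' (no match yet)
Bit 7: prefix='010' -> emit 'p', reset
Bit 8: prefix='1' (no match yet)
Bit 9: prefix='11' -> emit 'l', reset
Bit 10: prefix='0' (no match yet)
Bit 11: prefix='00' -> emit 'm', reset
Bit 12: prefix='1' (no match yet)
Bit 13: prefix='10' -> emit 'e', reset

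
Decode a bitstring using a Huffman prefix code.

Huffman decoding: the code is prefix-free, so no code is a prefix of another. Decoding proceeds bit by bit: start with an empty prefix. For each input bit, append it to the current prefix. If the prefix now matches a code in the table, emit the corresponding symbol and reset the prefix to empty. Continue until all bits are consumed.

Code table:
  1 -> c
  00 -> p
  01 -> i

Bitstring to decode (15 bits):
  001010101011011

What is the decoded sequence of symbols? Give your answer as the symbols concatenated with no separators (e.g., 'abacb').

Answer: pciiiicic

Derivation:
Bit 0: prefix='0' (no match yet)
Bit 1: prefix='00' -> emit 'p', reset
Bit 2: prefix='1' -> emit 'c', reset
Bit 3: prefix='0' (no match yet)
Bit 4: prefix='01' -> emit 'i', reset
Bit 5: prefix='0' (no match yet)
Bit 6: prefix='01' -> emit 'i', reset
Bit 7: prefix='0' (no match yet)
Bit 8: prefix='01' -> emit 'i', reset
Bit 9: prefix='0' (no match yet)
Bit 10: prefix='01' -> emit 'i', reset
Bit 11: prefix='1' -> emit 'c', reset
Bit 12: prefix='0' (no match yet)
Bit 13: prefix='01' -> emit 'i', reset
Bit 14: prefix='1' -> emit 'c', reset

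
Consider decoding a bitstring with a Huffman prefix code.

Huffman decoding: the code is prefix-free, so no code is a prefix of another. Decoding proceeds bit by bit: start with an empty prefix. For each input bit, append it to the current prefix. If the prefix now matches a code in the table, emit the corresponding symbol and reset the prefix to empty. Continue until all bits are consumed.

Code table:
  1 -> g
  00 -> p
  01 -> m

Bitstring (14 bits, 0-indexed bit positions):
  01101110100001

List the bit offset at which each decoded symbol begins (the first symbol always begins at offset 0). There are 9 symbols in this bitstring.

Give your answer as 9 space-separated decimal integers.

Bit 0: prefix='0' (no match yet)
Bit 1: prefix='01' -> emit 'm', reset
Bit 2: prefix='1' -> emit 'g', reset
Bit 3: prefix='0' (no match yet)
Bit 4: prefix='01' -> emit 'm', reset
Bit 5: prefix='1' -> emit 'g', reset
Bit 6: prefix='1' -> emit 'g', reset
Bit 7: prefix='0' (no match yet)
Bit 8: prefix='01' -> emit 'm', reset
Bit 9: prefix='0' (no match yet)
Bit 10: prefix='00' -> emit 'p', reset
Bit 11: prefix='0' (no match yet)
Bit 12: prefix='00' -> emit 'p', reset
Bit 13: prefix='1' -> emit 'g', reset

Answer: 0 2 3 5 6 7 9 11 13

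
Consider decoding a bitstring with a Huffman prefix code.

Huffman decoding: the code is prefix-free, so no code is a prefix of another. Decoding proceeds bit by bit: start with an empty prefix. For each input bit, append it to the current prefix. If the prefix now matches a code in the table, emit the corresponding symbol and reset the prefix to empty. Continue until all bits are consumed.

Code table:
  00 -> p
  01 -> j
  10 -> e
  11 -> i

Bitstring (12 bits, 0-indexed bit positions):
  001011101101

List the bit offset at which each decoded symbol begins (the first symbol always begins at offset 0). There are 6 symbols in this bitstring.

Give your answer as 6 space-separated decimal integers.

Bit 0: prefix='0' (no match yet)
Bit 1: prefix='00' -> emit 'p', reset
Bit 2: prefix='1' (no match yet)
Bit 3: prefix='10' -> emit 'e', reset
Bit 4: prefix='1' (no match yet)
Bit 5: prefix='11' -> emit 'i', reset
Bit 6: prefix='1' (no match yet)
Bit 7: prefix='10' -> emit 'e', reset
Bit 8: prefix='1' (no match yet)
Bit 9: prefix='11' -> emit 'i', reset
Bit 10: prefix='0' (no match yet)
Bit 11: prefix='01' -> emit 'j', reset

Answer: 0 2 4 6 8 10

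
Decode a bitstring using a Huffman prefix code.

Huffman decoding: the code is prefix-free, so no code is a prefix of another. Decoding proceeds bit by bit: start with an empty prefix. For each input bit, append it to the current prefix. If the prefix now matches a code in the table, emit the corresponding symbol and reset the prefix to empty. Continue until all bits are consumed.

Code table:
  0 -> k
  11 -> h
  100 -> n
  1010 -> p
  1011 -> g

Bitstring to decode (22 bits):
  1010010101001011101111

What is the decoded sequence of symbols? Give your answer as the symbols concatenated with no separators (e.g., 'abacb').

Answer: pkpnggh

Derivation:
Bit 0: prefix='1' (no match yet)
Bit 1: prefix='10' (no match yet)
Bit 2: prefix='101' (no match yet)
Bit 3: prefix='1010' -> emit 'p', reset
Bit 4: prefix='0' -> emit 'k', reset
Bit 5: prefix='1' (no match yet)
Bit 6: prefix='10' (no match yet)
Bit 7: prefix='101' (no match yet)
Bit 8: prefix='1010' -> emit 'p', reset
Bit 9: prefix='1' (no match yet)
Bit 10: prefix='10' (no match yet)
Bit 11: prefix='100' -> emit 'n', reset
Bit 12: prefix='1' (no match yet)
Bit 13: prefix='10' (no match yet)
Bit 14: prefix='101' (no match yet)
Bit 15: prefix='1011' -> emit 'g', reset
Bit 16: prefix='1' (no match yet)
Bit 17: prefix='10' (no match yet)
Bit 18: prefix='101' (no match yet)
Bit 19: prefix='1011' -> emit 'g', reset
Bit 20: prefix='1' (no match yet)
Bit 21: prefix='11' -> emit 'h', reset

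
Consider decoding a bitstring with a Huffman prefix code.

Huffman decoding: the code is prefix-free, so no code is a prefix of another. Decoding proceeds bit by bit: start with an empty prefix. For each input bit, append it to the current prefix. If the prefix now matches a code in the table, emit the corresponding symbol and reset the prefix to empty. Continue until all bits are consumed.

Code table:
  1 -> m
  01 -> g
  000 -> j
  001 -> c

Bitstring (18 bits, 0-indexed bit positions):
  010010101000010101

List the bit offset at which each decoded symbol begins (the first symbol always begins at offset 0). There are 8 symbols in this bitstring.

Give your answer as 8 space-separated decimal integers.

Bit 0: prefix='0' (no match yet)
Bit 1: prefix='01' -> emit 'g', reset
Bit 2: prefix='0' (no match yet)
Bit 3: prefix='00' (no match yet)
Bit 4: prefix='001' -> emit 'c', reset
Bit 5: prefix='0' (no match yet)
Bit 6: prefix='01' -> emit 'g', reset
Bit 7: prefix='0' (no match yet)
Bit 8: prefix='01' -> emit 'g', reset
Bit 9: prefix='0' (no match yet)
Bit 10: prefix='00' (no match yet)
Bit 11: prefix='000' -> emit 'j', reset
Bit 12: prefix='0' (no match yet)
Bit 13: prefix='01' -> emit 'g', reset
Bit 14: prefix='0' (no match yet)
Bit 15: prefix='01' -> emit 'g', reset
Bit 16: prefix='0' (no match yet)
Bit 17: prefix='01' -> emit 'g', reset

Answer: 0 2 5 7 9 12 14 16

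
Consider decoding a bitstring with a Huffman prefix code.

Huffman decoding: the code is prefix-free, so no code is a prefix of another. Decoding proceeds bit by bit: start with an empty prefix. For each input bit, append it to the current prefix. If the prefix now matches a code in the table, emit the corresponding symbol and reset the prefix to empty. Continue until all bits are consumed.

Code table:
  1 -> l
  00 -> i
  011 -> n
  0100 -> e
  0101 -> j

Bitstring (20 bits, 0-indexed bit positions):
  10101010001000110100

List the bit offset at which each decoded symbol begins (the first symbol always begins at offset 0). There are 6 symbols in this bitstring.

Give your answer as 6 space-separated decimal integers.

Answer: 0 1 5 9 13 16

Derivation:
Bit 0: prefix='1' -> emit 'l', reset
Bit 1: prefix='0' (no match yet)
Bit 2: prefix='01' (no match yet)
Bit 3: prefix='010' (no match yet)
Bit 4: prefix='0101' -> emit 'j', reset
Bit 5: prefix='0' (no match yet)
Bit 6: prefix='01' (no match yet)
Bit 7: prefix='010' (no match yet)
Bit 8: prefix='0100' -> emit 'e', reset
Bit 9: prefix='0' (no match yet)
Bit 10: prefix='01' (no match yet)
Bit 11: prefix='010' (no match yet)
Bit 12: prefix='0100' -> emit 'e', reset
Bit 13: prefix='0' (no match yet)
Bit 14: prefix='01' (no match yet)
Bit 15: prefix='011' -> emit 'n', reset
Bit 16: prefix='0' (no match yet)
Bit 17: prefix='01' (no match yet)
Bit 18: prefix='010' (no match yet)
Bit 19: prefix='0100' -> emit 'e', reset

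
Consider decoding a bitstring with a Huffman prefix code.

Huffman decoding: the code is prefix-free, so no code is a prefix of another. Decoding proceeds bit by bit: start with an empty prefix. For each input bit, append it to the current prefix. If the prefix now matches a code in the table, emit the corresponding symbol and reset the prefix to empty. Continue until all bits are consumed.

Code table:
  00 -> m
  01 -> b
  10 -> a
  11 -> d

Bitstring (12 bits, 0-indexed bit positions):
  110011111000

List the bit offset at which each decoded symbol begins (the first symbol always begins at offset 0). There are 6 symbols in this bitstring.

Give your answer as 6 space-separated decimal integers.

Bit 0: prefix='1' (no match yet)
Bit 1: prefix='11' -> emit 'd', reset
Bit 2: prefix='0' (no match yet)
Bit 3: prefix='00' -> emit 'm', reset
Bit 4: prefix='1' (no match yet)
Bit 5: prefix='11' -> emit 'd', reset
Bit 6: prefix='1' (no match yet)
Bit 7: prefix='11' -> emit 'd', reset
Bit 8: prefix='1' (no match yet)
Bit 9: prefix='10' -> emit 'a', reset
Bit 10: prefix='0' (no match yet)
Bit 11: prefix='00' -> emit 'm', reset

Answer: 0 2 4 6 8 10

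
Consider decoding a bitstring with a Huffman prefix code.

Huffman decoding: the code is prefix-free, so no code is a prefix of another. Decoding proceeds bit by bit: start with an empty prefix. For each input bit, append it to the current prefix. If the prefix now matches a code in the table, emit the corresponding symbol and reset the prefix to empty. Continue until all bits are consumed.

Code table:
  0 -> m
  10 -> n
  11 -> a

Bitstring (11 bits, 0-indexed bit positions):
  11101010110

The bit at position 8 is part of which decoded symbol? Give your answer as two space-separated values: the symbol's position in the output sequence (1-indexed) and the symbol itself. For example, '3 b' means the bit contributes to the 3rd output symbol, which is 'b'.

Answer: 5 a

Derivation:
Bit 0: prefix='1' (no match yet)
Bit 1: prefix='11' -> emit 'a', reset
Bit 2: prefix='1' (no match yet)
Bit 3: prefix='10' -> emit 'n', reset
Bit 4: prefix='1' (no match yet)
Bit 5: prefix='10' -> emit 'n', reset
Bit 6: prefix='1' (no match yet)
Bit 7: prefix='10' -> emit 'n', reset
Bit 8: prefix='1' (no match yet)
Bit 9: prefix='11' -> emit 'a', reset
Bit 10: prefix='0' -> emit 'm', reset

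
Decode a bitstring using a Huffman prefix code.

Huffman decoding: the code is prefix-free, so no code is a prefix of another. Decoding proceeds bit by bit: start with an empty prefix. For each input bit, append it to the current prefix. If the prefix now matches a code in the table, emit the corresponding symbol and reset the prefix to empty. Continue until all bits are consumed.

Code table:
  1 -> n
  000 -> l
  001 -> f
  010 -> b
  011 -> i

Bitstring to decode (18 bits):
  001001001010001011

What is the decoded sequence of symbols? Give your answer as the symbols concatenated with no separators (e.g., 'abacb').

Answer: fffbfi

Derivation:
Bit 0: prefix='0' (no match yet)
Bit 1: prefix='00' (no match yet)
Bit 2: prefix='001' -> emit 'f', reset
Bit 3: prefix='0' (no match yet)
Bit 4: prefix='00' (no match yet)
Bit 5: prefix='001' -> emit 'f', reset
Bit 6: prefix='0' (no match yet)
Bit 7: prefix='00' (no match yet)
Bit 8: prefix='001' -> emit 'f', reset
Bit 9: prefix='0' (no match yet)
Bit 10: prefix='01' (no match yet)
Bit 11: prefix='010' -> emit 'b', reset
Bit 12: prefix='0' (no match yet)
Bit 13: prefix='00' (no match yet)
Bit 14: prefix='001' -> emit 'f', reset
Bit 15: prefix='0' (no match yet)
Bit 16: prefix='01' (no match yet)
Bit 17: prefix='011' -> emit 'i', reset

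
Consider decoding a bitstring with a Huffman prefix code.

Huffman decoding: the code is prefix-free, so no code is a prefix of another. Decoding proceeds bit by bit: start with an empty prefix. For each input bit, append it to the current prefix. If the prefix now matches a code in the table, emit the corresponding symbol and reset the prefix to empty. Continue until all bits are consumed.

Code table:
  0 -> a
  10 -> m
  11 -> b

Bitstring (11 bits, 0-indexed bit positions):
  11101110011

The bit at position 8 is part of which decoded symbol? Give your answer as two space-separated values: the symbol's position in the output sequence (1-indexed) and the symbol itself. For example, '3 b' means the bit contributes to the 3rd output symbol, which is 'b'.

Bit 0: prefix='1' (no match yet)
Bit 1: prefix='11' -> emit 'b', reset
Bit 2: prefix='1' (no match yet)
Bit 3: prefix='10' -> emit 'm', reset
Bit 4: prefix='1' (no match yet)
Bit 5: prefix='11' -> emit 'b', reset
Bit 6: prefix='1' (no match yet)
Bit 7: prefix='10' -> emit 'm', reset
Bit 8: prefix='0' -> emit 'a', reset
Bit 9: prefix='1' (no match yet)
Bit 10: prefix='11' -> emit 'b', reset

Answer: 5 a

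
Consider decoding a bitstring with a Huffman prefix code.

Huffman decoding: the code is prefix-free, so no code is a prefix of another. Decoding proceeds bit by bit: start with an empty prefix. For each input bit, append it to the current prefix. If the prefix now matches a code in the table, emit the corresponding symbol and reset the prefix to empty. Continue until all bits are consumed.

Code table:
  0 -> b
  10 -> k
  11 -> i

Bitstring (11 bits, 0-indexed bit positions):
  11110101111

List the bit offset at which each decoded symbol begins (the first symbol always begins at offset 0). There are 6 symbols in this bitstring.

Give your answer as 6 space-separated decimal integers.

Answer: 0 2 4 5 7 9

Derivation:
Bit 0: prefix='1' (no match yet)
Bit 1: prefix='11' -> emit 'i', reset
Bit 2: prefix='1' (no match yet)
Bit 3: prefix='11' -> emit 'i', reset
Bit 4: prefix='0' -> emit 'b', reset
Bit 5: prefix='1' (no match yet)
Bit 6: prefix='10' -> emit 'k', reset
Bit 7: prefix='1' (no match yet)
Bit 8: prefix='11' -> emit 'i', reset
Bit 9: prefix='1' (no match yet)
Bit 10: prefix='11' -> emit 'i', reset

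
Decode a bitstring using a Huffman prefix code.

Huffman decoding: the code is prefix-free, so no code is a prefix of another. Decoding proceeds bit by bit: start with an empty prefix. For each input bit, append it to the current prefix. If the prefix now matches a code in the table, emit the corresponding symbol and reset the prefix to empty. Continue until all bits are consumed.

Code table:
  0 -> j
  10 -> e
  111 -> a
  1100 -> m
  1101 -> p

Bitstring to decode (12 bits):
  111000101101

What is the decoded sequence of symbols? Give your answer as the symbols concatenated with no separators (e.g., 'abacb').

Answer: ajjjep

Derivation:
Bit 0: prefix='1' (no match yet)
Bit 1: prefix='11' (no match yet)
Bit 2: prefix='111' -> emit 'a', reset
Bit 3: prefix='0' -> emit 'j', reset
Bit 4: prefix='0' -> emit 'j', reset
Bit 5: prefix='0' -> emit 'j', reset
Bit 6: prefix='1' (no match yet)
Bit 7: prefix='10' -> emit 'e', reset
Bit 8: prefix='1' (no match yet)
Bit 9: prefix='11' (no match yet)
Bit 10: prefix='110' (no match yet)
Bit 11: prefix='1101' -> emit 'p', reset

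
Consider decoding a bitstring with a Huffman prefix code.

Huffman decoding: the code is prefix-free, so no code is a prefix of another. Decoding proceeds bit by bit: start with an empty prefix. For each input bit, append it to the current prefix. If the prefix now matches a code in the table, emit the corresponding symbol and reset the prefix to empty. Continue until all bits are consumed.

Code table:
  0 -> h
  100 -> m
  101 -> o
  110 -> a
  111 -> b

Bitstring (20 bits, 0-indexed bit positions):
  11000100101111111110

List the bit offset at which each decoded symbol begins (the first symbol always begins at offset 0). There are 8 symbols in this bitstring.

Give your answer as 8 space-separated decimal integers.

Bit 0: prefix='1' (no match yet)
Bit 1: prefix='11' (no match yet)
Bit 2: prefix='110' -> emit 'a', reset
Bit 3: prefix='0' -> emit 'h', reset
Bit 4: prefix='0' -> emit 'h', reset
Bit 5: prefix='1' (no match yet)
Bit 6: prefix='10' (no match yet)
Bit 7: prefix='100' -> emit 'm', reset
Bit 8: prefix='1' (no match yet)
Bit 9: prefix='10' (no match yet)
Bit 10: prefix='101' -> emit 'o', reset
Bit 11: prefix='1' (no match yet)
Bit 12: prefix='11' (no match yet)
Bit 13: prefix='111' -> emit 'b', reset
Bit 14: prefix='1' (no match yet)
Bit 15: prefix='11' (no match yet)
Bit 16: prefix='111' -> emit 'b', reset
Bit 17: prefix='1' (no match yet)
Bit 18: prefix='11' (no match yet)
Bit 19: prefix='110' -> emit 'a', reset

Answer: 0 3 4 5 8 11 14 17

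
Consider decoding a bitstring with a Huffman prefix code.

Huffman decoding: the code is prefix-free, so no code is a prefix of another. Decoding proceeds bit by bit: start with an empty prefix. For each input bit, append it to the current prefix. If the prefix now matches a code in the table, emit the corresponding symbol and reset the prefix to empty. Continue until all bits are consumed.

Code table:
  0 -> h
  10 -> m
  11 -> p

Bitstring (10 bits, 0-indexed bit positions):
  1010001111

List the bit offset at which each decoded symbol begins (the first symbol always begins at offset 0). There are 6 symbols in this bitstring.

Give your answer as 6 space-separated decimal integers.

Answer: 0 2 4 5 6 8

Derivation:
Bit 0: prefix='1' (no match yet)
Bit 1: prefix='10' -> emit 'm', reset
Bit 2: prefix='1' (no match yet)
Bit 3: prefix='10' -> emit 'm', reset
Bit 4: prefix='0' -> emit 'h', reset
Bit 5: prefix='0' -> emit 'h', reset
Bit 6: prefix='1' (no match yet)
Bit 7: prefix='11' -> emit 'p', reset
Bit 8: prefix='1' (no match yet)
Bit 9: prefix='11' -> emit 'p', reset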